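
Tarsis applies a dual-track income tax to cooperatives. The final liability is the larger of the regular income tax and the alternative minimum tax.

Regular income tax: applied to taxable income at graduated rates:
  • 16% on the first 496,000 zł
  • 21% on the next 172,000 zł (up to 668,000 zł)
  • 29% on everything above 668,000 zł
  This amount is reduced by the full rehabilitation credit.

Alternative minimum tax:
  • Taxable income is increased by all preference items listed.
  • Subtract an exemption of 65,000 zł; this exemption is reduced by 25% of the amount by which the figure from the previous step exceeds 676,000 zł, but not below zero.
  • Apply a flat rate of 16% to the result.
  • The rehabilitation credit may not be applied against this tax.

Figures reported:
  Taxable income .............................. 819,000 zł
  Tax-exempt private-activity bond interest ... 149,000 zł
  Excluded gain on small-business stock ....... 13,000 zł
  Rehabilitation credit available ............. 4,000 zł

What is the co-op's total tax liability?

156,960 zł

Regular income tax:
  496,000 zł × 16% = 79,360 zł
  172,000 zł × 21% = 36,120 zł
  151,000 zł × 29% = 43,790 zł
  → 159,270 zł
  Less rehabilitation credit 4,000 zł → 155,270 zł

Alternative minimum tax:
  Adjusted income: 819,000 zł + 149,000 zł + 13,000 zł = 981,000 zł
  Exemption: 25% × (981,000 zł − 676,000 zł) = 76,250 zł ≥ 65,000 zł, so the exemption is fully phased out
  Base: 981,000 zł − 0 zł = 981,000 zł
  981,000 zł × 16% = 156,960 zł

156,960 zł > 155,270 zł, so the alternative minimum tax is the binding amount.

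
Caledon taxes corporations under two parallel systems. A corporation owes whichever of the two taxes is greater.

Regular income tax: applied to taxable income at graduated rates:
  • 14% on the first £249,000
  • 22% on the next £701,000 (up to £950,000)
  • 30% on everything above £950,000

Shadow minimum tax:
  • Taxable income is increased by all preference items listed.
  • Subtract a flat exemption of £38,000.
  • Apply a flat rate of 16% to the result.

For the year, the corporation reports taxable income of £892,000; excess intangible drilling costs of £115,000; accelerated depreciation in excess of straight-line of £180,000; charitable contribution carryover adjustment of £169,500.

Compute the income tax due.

Regular income tax:
  £249,000 × 14% = £34,860
  £643,000 × 22% = £141,460
  → £176,320

Shadow minimum tax:
  Adjusted income: £892,000 + £115,000 + £180,000 + £169,500 = £1,356,500
  Less exemption £38,000 → base £1,318,500
  £1,318,500 × 16% = £210,960

£210,960 > £176,320, so the shadow minimum tax is the binding amount.

£210,960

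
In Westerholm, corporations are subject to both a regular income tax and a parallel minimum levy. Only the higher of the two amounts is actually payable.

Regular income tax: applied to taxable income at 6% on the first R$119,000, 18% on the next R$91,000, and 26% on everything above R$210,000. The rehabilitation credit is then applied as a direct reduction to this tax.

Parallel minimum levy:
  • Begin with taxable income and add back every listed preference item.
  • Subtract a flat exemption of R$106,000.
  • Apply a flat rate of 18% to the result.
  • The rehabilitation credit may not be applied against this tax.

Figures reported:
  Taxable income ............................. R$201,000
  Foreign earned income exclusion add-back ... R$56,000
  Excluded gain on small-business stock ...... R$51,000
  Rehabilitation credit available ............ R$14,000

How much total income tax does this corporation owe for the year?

Parallel minimum levy:
  Adjusted income: R$201,000 + R$56,000 + R$51,000 = R$308,000
  Less exemption R$106,000 → base R$202,000
  R$202,000 × 18% = R$36,360

Regular income tax:
  R$119,000 × 6% = R$7,140
  R$82,000 × 18% = R$14,760
  → R$21,900
  Less rehabilitation credit R$14,000 → R$7,900

R$36,360 > R$7,900, so the parallel minimum levy is the binding amount.

R$36,360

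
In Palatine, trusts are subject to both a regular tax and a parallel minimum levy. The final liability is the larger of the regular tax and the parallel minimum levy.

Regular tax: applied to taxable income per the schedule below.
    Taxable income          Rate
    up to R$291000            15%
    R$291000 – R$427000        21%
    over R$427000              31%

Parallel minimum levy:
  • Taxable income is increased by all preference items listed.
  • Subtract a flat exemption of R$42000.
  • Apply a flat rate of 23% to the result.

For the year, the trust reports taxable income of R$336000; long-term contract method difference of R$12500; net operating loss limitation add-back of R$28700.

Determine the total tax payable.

R$77096

Parallel minimum levy:
  Adjusted income: R$336000 + R$12500 + R$28700 = R$377200
  Less exemption R$42000 → base R$335200
  R$335200 × 23% = R$77096

Regular tax:
  R$291000 × 15% = R$43650
  R$45000 × 21% = R$9450
  → R$53100

R$77096 > R$53100, so the parallel minimum levy is the binding amount.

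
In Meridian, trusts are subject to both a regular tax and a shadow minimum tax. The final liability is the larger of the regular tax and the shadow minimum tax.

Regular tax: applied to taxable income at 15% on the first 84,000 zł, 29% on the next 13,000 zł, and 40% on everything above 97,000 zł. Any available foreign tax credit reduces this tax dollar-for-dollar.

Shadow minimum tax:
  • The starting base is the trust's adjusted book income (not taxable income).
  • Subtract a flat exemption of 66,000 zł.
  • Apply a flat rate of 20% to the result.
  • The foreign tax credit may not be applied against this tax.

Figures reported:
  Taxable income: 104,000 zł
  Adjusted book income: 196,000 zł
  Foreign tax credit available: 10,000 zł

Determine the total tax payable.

Regular tax:
  84,000 zł × 15% = 12,600 zł
  13,000 zł × 29% = 3,770 zł
  7,000 zł × 40% = 2,800 zł
  → 19,170 zł
  Less foreign tax credit 10,000 zł → 9,170 zł

Shadow minimum tax:
  Base (adjusted book income): 196,000 zł
  Less exemption 66,000 zł → base 130,000 zł
  130,000 zł × 20% = 26,000 zł

26,000 zł > 9,170 zł, so the shadow minimum tax is the binding amount.

26,000 zł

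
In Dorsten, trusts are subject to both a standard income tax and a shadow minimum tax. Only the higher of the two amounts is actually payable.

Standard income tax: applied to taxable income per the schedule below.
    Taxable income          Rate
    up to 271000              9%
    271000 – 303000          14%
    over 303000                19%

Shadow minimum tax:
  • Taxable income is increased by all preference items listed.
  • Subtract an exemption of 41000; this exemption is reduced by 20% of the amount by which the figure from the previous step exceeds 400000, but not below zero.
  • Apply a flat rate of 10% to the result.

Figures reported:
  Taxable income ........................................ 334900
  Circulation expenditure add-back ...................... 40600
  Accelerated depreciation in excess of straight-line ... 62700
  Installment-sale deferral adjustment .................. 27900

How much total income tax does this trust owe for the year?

Standard income tax:
  271000 × 9% = 24390
  32000 × 14% = 4480
  31900 × 19% = 6061
  → 34931

Shadow minimum tax:
  Adjusted income: 334900 + 40600 + 62700 + 27900 = 466100
  Exemption: 41000 − 20% × (466100 − 400000) = 41000 − 13220 = 27780
  Base: 466100 − 27780 = 438320
  438320 × 10% = 43832

43832 > 34931, so the shadow minimum tax is the binding amount.

43832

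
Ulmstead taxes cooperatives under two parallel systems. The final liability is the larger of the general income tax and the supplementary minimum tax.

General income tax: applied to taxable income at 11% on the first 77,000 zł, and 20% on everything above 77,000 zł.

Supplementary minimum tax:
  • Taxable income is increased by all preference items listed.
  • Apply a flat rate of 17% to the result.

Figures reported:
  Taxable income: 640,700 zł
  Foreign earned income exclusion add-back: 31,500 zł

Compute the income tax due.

Supplementary minimum tax:
  Adjusted income: 640,700 zł + 31,500 zł = 672,200 zł
  672,200 zł × 17% = 114,274 zł

General income tax:
  77,000 zł × 11% = 8,470 zł
  563,700 zł × 20% = 112,740 zł
  → 121,210 zł

121,210 zł > 114,274 zł, so the general income tax governs.

121,210 zł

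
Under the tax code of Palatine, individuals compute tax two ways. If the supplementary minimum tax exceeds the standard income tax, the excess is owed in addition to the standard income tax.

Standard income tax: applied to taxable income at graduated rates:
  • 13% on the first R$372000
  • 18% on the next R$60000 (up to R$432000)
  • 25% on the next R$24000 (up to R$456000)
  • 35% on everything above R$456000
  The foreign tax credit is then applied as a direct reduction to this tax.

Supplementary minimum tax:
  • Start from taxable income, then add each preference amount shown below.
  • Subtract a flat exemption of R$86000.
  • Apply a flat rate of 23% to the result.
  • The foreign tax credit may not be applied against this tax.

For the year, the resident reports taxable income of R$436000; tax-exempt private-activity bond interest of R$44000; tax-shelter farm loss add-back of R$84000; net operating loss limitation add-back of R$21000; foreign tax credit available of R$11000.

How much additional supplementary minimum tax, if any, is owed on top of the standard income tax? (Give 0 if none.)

R$65610

Standard income tax:
  R$372000 × 13% = R$48360
  R$60000 × 18% = R$10800
  R$4000 × 25% = R$1000
  → R$60160
  Less foreign tax credit R$11000 → R$49160

Supplementary minimum tax:
  Adjusted income: R$436000 + R$44000 + R$84000 + R$21000 = R$585000
  Less exemption R$86000 → base R$499000
  R$499000 × 23% = R$114770

Excess of supplementary minimum tax over standard income tax: R$114770 − R$49160 = R$65610.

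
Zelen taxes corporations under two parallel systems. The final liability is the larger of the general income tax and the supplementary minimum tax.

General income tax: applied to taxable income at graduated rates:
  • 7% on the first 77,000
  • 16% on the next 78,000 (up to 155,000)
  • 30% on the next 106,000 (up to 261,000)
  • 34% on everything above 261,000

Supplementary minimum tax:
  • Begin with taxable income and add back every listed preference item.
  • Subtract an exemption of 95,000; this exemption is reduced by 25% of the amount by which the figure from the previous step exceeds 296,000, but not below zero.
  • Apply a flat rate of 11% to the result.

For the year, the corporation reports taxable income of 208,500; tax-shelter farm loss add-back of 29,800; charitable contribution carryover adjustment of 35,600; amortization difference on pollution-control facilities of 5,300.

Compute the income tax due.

Supplementary minimum tax:
  Adjusted income: 208,500 + 29,800 + 35,600 + 5,300 = 279,200
  Exemption: 279,200 ≤ 296,000, so full 95,000 applies
  Base: 279,200 − 95,000 = 184,200
  184,200 × 11% = 20,262

General income tax:
  77,000 × 7% = 5,390
  78,000 × 16% = 12,480
  53,500 × 30% = 16,050
  → 33,920

33,920 > 20,262, so the general income tax governs.

33,920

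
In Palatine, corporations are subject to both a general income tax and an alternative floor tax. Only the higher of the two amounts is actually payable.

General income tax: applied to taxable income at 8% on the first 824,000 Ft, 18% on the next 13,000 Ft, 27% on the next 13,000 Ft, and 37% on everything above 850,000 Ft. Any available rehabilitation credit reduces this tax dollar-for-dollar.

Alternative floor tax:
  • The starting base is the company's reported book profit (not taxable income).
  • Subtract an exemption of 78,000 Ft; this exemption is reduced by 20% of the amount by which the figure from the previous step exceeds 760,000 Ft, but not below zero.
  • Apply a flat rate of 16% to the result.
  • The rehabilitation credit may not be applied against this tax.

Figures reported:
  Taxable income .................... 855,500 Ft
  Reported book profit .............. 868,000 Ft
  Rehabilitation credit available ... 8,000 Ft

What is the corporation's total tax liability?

129,856 Ft

Alternative floor tax:
  Base (reported book profit): 868,000 Ft
  Exemption: 78,000 Ft − 20% × (868,000 Ft − 760,000 Ft) = 78,000 Ft − 21,600 Ft = 56,400 Ft
  Base: 868,000 Ft − 56,400 Ft = 811,600 Ft
  811,600 Ft × 16% = 129,856 Ft

General income tax:
  824,000 Ft × 8% = 65,920 Ft
  13,000 Ft × 18% = 2,340 Ft
  13,000 Ft × 27% = 3,510 Ft
  5,500 Ft × 37% = 2,035 Ft
  → 73,805 Ft
  Less rehabilitation credit 8,000 Ft → 65,805 Ft

129,856 Ft > 65,805 Ft, so the alternative floor tax is the binding amount.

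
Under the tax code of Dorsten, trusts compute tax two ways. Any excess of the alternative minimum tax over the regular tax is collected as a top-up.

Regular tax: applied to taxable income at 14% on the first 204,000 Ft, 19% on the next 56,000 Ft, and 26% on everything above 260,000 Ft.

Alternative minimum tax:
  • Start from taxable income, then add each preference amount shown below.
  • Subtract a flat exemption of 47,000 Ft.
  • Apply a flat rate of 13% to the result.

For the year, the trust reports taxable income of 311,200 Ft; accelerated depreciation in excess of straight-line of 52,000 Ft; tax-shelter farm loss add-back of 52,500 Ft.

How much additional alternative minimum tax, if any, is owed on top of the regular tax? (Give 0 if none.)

Alternative minimum tax:
  Adjusted income: 311,200 Ft + 52,000 Ft + 52,500 Ft = 415,700 Ft
  Less exemption 47,000 Ft → base 368,700 Ft
  368,700 Ft × 13% = 47,931 Ft

Regular tax:
  204,000 Ft × 14% = 28,560 Ft
  56,000 Ft × 19% = 10,640 Ft
  51,200 Ft × 26% = 13,312 Ft
  → 52,512 Ft

47,931 Ft ≤ 52,512 Ft, so no add-on is due.

0 Ft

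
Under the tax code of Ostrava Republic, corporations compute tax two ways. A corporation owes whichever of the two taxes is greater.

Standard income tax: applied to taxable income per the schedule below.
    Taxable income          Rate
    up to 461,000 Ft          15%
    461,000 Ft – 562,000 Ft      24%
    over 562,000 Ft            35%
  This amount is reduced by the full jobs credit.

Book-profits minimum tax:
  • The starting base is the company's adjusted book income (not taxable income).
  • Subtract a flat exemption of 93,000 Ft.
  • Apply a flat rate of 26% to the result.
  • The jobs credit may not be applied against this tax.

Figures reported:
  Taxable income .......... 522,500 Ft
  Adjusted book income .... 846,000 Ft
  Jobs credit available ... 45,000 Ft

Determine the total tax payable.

195,780 Ft

Book-profits minimum tax:
  Base (adjusted book income): 846,000 Ft
  Less exemption 93,000 Ft → base 753,000 Ft
  753,000 Ft × 26% = 195,780 Ft

Standard income tax:
  461,000 Ft × 15% = 69,150 Ft
  61,500 Ft × 24% = 14,760 Ft
  → 83,910 Ft
  Less jobs credit 45,000 Ft → 38,910 Ft

195,780 Ft > 38,910 Ft, so the book-profits minimum tax is the binding amount.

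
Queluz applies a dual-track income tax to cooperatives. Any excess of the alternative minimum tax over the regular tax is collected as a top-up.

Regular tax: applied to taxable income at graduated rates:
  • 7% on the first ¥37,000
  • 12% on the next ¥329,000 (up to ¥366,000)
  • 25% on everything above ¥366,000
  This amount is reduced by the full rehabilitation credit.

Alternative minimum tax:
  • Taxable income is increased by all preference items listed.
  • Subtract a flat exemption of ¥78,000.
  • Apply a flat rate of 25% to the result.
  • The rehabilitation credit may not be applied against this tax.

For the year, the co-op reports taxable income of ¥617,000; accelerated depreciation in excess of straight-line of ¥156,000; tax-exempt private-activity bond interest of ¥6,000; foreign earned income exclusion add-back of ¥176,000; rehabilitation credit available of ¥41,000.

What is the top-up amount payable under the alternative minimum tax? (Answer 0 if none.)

¥155,430

Regular tax:
  ¥37,000 × 7% = ¥2,590
  ¥329,000 × 12% = ¥39,480
  ¥251,000 × 25% = ¥62,750
  → ¥104,820
  Less rehabilitation credit ¥41,000 → ¥63,820

Alternative minimum tax:
  Adjusted income: ¥617,000 + ¥156,000 + ¥6,000 + ¥176,000 = ¥955,000
  Less exemption ¥78,000 → base ¥877,000
  ¥877,000 × 25% = ¥219,250

Excess of alternative minimum tax over regular tax: ¥219,250 − ¥63,820 = ¥155,430.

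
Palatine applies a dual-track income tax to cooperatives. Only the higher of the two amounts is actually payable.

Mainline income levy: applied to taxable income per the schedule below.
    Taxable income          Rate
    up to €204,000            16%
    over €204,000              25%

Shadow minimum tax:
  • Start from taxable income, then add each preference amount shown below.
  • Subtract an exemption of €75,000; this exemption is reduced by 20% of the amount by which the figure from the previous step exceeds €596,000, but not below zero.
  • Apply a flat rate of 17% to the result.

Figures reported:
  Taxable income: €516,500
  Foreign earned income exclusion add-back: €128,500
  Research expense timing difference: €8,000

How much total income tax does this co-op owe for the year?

€110,765

Mainline income levy:
  €204,000 × 16% = €32,640
  €312,500 × 25% = €78,125
  → €110,765

Shadow minimum tax:
  Adjusted income: €516,500 + €128,500 + €8,000 = €653,000
  Exemption: €75,000 − 20% × (€653,000 − €596,000) = €75,000 − €11,400 = €63,600
  Base: €653,000 − €63,600 = €589,400
  €589,400 × 17% = €100,198

€110,765 > €100,198, so the mainline income levy governs.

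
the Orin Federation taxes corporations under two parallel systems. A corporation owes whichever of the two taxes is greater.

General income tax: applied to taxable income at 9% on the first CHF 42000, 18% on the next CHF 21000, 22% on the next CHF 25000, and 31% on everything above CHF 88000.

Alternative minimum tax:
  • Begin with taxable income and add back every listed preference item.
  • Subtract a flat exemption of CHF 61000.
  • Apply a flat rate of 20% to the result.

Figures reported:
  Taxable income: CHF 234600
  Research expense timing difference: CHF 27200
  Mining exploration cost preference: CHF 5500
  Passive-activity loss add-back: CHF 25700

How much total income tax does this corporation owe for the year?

General income tax:
  CHF 42000 × 9% = CHF 3780
  CHF 21000 × 18% = CHF 3780
  CHF 25000 × 22% = CHF 5500
  CHF 146600 × 31% = CHF 45446
  → CHF 58506

Alternative minimum tax:
  Adjusted income: CHF 234600 + CHF 27200 + CHF 5500 + CHF 25700 = CHF 293000
  Less exemption CHF 61000 → base CHF 232000
  CHF 232000 × 20% = CHF 46400

CHF 58506 > CHF 46400, so the general income tax governs.

CHF 58506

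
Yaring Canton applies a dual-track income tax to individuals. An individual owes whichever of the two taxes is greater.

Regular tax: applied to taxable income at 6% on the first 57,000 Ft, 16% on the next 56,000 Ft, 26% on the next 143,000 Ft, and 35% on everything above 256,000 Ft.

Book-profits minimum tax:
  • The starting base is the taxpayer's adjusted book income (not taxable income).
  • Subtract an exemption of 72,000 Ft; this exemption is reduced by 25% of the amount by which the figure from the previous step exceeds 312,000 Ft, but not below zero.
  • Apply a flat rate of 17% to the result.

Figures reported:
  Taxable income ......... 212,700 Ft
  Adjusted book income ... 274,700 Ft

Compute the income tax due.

Book-profits minimum tax:
  Base (adjusted book income): 274,700 Ft
  Exemption: 274,700 Ft ≤ 312,000 Ft, so full 72,000 Ft applies
  Base: 274,700 Ft − 72,000 Ft = 202,700 Ft
  202,700 Ft × 17% = 34,459 Ft

Regular tax:
  57,000 Ft × 6% = 3,420 Ft
  56,000 Ft × 16% = 8,960 Ft
  99,700 Ft × 26% = 25,922 Ft
  → 38,302 Ft

38,302 Ft > 34,459 Ft, so the regular tax governs.

38,302 Ft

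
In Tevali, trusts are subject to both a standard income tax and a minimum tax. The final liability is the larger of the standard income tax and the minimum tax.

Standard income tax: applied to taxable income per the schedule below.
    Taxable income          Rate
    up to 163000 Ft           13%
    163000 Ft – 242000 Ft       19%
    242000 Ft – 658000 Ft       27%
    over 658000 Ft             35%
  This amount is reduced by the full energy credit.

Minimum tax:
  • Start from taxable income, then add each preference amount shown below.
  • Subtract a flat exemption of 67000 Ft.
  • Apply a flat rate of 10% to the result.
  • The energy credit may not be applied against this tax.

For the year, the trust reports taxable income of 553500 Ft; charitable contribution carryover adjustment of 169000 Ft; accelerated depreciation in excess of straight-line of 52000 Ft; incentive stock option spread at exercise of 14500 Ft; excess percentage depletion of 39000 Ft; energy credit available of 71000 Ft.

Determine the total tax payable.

Standard income tax:
  163000 Ft × 13% = 21190 Ft
  79000 Ft × 19% = 15010 Ft
  311500 Ft × 27% = 84105 Ft
  → 120305 Ft
  Less energy credit 71000 Ft → 49305 Ft

Minimum tax:
  Adjusted income: 553500 Ft + 169000 Ft + 52000 Ft + 14500 Ft + 39000 Ft = 828000 Ft
  Less exemption 67000 Ft → base 761000 Ft
  761000 Ft × 10% = 76100 Ft

76100 Ft > 49305 Ft, so the minimum tax is the binding amount.

76100 Ft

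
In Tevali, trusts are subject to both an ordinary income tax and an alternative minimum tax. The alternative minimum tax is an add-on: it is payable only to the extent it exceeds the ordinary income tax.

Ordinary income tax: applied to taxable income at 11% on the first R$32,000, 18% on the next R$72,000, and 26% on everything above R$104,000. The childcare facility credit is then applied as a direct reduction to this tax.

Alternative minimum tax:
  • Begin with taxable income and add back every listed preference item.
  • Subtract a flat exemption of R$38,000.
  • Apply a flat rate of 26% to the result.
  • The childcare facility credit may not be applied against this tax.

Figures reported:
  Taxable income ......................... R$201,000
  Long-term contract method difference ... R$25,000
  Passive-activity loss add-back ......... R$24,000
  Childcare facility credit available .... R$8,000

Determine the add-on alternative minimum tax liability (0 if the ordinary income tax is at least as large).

R$21,420

Ordinary income tax:
  R$32,000 × 11% = R$3,520
  R$72,000 × 18% = R$12,960
  R$97,000 × 26% = R$25,220
  → R$41,700
  Less childcare facility credit R$8,000 → R$33,700

Alternative minimum tax:
  Adjusted income: R$201,000 + R$25,000 + R$24,000 = R$250,000
  Less exemption R$38,000 → base R$212,000
  R$212,000 × 26% = R$55,120

Excess of alternative minimum tax over ordinary income tax: R$55,120 − R$33,700 = R$21,420.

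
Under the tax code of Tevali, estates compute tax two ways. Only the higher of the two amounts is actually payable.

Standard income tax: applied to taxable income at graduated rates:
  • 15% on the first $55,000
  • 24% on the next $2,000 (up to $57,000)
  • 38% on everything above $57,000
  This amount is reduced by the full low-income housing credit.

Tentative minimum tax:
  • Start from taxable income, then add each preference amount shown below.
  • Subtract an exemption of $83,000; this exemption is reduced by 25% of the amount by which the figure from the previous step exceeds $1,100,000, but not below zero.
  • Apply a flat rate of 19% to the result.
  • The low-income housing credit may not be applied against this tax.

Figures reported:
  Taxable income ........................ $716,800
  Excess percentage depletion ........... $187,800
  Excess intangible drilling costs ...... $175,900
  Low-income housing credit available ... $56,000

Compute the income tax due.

$203,454

Tentative minimum tax:
  Adjusted income: $716,800 + $187,800 + $175,900 = $1,080,500
  Exemption: $1,080,500 ≤ $1,100,000, so full $83,000 applies
  Base: $1,080,500 − $83,000 = $997,500
  $997,500 × 19% = $189,525

Standard income tax:
  $55,000 × 15% = $8,250
  $2,000 × 24% = $480
  $659,800 × 38% = $250,724
  → $259,454
  Less low-income housing credit $56,000 → $203,454

$203,454 > $189,525, so the standard income tax governs.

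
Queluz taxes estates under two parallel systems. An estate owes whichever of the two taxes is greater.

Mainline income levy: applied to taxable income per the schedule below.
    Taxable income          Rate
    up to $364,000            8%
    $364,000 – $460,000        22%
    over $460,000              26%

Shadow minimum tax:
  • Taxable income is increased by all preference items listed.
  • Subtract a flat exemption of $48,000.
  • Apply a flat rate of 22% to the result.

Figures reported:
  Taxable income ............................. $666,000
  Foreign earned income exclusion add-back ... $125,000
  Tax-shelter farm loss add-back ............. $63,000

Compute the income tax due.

Shadow minimum tax:
  Adjusted income: $666,000 + $125,000 + $63,000 = $854,000
  Less exemption $48,000 → base $806,000
  $806,000 × 22% = $177,320

Mainline income levy:
  $364,000 × 8% = $29,120
  $96,000 × 22% = $21,120
  $206,000 × 26% = $53,560
  → $103,800

$177,320 > $103,800, so the shadow minimum tax is the binding amount.

$177,320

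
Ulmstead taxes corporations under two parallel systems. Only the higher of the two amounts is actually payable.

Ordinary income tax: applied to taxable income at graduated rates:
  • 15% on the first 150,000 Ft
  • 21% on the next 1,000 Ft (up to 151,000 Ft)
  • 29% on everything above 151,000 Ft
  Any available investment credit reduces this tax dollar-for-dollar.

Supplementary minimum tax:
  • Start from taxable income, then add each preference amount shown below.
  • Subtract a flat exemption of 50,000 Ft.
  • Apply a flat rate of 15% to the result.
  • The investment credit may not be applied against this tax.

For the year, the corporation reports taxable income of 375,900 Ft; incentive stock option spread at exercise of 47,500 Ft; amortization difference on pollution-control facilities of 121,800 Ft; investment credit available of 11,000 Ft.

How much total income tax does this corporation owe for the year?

76,931 Ft

Ordinary income tax:
  150,000 Ft × 15% = 22,500 Ft
  1,000 Ft × 21% = 210 Ft
  224,900 Ft × 29% = 65,221 Ft
  → 87,931 Ft
  Less investment credit 11,000 Ft → 76,931 Ft

Supplementary minimum tax:
  Adjusted income: 375,900 Ft + 47,500 Ft + 121,800 Ft = 545,200 Ft
  Less exemption 50,000 Ft → base 495,200 Ft
  495,200 Ft × 15% = 74,280 Ft

76,931 Ft > 74,280 Ft, so the ordinary income tax governs.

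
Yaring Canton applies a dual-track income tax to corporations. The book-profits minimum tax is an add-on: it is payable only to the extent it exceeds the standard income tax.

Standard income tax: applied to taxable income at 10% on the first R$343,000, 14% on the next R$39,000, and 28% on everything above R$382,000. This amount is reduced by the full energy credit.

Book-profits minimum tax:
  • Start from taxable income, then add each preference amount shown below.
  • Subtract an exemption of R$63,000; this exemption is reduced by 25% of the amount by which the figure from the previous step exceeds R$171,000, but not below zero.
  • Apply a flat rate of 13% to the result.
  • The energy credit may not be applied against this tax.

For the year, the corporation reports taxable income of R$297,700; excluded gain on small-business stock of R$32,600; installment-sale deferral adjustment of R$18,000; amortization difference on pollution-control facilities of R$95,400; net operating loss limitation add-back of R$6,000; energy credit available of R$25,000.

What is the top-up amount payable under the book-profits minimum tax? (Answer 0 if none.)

R$53,691

Standard income tax:
  R$297,700 × 10% = R$29,770
  Less energy credit R$25,000 → R$4,770

Book-profits minimum tax:
  Adjusted income: R$297,700 + R$32,600 + R$18,000 + R$95,400 + R$6,000 = R$449,700
  Exemption: 25% × (R$449,700 − R$171,000) = R$69,675 ≥ R$63,000, so the exemption is fully phased out
  Base: R$449,700 − R$0 = R$449,700
  R$449,700 × 13% = R$58,461

Excess of book-profits minimum tax over standard income tax: R$58,461 − R$4,770 = R$53,691.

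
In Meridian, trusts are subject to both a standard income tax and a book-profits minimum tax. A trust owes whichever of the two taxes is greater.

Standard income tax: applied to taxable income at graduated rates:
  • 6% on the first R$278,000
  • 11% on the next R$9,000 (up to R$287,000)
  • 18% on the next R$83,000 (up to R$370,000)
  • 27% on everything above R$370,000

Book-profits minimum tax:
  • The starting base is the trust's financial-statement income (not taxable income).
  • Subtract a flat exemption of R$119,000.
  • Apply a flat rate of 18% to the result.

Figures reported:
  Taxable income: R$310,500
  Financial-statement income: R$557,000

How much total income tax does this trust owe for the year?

R$78,840

Standard income tax:
  R$278,000 × 6% = R$16,680
  R$9,000 × 11% = R$990
  R$23,500 × 18% = R$4,230
  → R$21,900

Book-profits minimum tax:
  Base (financial-statement income): R$557,000
  Less exemption R$119,000 → base R$438,000
  R$438,000 × 18% = R$78,840

R$78,840 > R$21,900, so the book-profits minimum tax is the binding amount.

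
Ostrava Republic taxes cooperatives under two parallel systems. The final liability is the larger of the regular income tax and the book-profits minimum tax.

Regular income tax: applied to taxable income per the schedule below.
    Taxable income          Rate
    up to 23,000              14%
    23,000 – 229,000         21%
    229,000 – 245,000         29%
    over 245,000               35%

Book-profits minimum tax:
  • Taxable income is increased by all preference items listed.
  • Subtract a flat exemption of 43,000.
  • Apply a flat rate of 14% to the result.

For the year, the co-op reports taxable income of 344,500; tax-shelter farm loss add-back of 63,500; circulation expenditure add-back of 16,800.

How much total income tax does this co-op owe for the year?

85,945

Regular income tax:
  23,000 × 14% = 3,220
  206,000 × 21% = 43,260
  16,000 × 29% = 4,640
  99,500 × 35% = 34,825
  → 85,945

Book-profits minimum tax:
  Adjusted income: 344,500 + 63,500 + 16,800 = 424,800
  Less exemption 43,000 → base 381,800
  381,800 × 14% = 53,452

85,945 > 53,452, so the regular income tax governs.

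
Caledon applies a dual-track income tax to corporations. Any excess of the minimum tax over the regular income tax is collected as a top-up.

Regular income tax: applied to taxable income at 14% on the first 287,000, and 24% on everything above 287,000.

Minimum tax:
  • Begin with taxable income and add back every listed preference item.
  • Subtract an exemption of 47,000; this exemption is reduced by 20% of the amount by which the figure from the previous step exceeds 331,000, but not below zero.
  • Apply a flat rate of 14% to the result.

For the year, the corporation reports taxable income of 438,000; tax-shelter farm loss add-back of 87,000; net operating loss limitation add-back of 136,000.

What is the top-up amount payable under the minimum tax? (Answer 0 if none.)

Regular income tax:
  287,000 × 14% = 40,180
  151,000 × 24% = 36,240
  → 76,420

Minimum tax:
  Adjusted income: 438,000 + 87,000 + 136,000 = 661,000
  Exemption: 20% × (661,000 − 331,000) = 66,000 ≥ 47,000, so the exemption is fully phased out
  Base: 661,000 − 0 = 661,000
  661,000 × 14% = 92,540

Excess of minimum tax over regular income tax: 92,540 − 76,420 = 16,120.

16,120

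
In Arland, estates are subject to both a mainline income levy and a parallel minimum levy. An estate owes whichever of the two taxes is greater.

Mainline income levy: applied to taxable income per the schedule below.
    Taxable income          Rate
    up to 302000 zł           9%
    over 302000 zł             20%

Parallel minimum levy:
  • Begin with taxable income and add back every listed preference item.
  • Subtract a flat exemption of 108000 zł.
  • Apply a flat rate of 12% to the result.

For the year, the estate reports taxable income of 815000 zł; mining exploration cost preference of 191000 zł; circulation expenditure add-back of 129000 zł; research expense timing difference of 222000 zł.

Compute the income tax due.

149880 zł

Mainline income levy:
  302000 zł × 9% = 27180 zł
  513000 zł × 20% = 102600 zł
  → 129780 zł

Parallel minimum levy:
  Adjusted income: 815000 zł + 191000 zł + 129000 zł + 222000 zł = 1357000 zł
  Less exemption 108000 zł → base 1249000 zł
  1249000 zł × 12% = 149880 zł

149880 zł > 129780 zł, so the parallel minimum levy is the binding amount.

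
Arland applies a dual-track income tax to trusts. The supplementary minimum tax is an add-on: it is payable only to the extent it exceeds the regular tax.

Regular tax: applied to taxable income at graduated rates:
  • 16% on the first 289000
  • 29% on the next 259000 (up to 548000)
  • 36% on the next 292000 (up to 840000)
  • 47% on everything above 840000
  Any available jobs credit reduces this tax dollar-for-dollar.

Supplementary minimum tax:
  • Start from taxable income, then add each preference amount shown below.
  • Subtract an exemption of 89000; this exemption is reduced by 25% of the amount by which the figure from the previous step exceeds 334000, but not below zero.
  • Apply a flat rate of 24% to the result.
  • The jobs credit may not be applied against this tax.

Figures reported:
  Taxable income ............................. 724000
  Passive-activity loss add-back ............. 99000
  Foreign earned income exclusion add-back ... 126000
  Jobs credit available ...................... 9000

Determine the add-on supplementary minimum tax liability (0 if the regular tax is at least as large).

Supplementary minimum tax:
  Adjusted income: 724000 + 99000 + 126000 = 949000
  Exemption: 25% × (949000 − 334000) = 153750 ≥ 89000, so the exemption is fully phased out
  Base: 949000 − 0 = 949000
  949000 × 24% = 227760

Regular tax:
  289000 × 16% = 46240
  259000 × 29% = 75110
  176000 × 36% = 63360
  → 184710
  Less jobs credit 9000 → 175710

Excess of supplementary minimum tax over regular tax: 227760 − 175710 = 52050.

52050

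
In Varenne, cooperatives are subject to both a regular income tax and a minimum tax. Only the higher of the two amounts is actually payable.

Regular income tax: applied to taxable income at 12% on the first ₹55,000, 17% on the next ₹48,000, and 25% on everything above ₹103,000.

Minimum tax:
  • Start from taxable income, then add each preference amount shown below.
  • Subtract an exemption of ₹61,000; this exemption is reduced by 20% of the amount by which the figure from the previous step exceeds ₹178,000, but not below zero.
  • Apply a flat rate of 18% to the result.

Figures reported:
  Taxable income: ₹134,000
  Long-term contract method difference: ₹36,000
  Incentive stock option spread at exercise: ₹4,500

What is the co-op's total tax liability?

Regular income tax:
  ₹55,000 × 12% = ₹6,600
  ₹48,000 × 17% = ₹8,160
  ₹31,000 × 25% = ₹7,750
  → ₹22,510

Minimum tax:
  Adjusted income: ₹134,000 + ₹36,000 + ₹4,500 = ₹174,500
  Exemption: ₹174,500 ≤ ₹178,000, so full ₹61,000 applies
  Base: ₹174,500 − ₹61,000 = ₹113,500
  ₹113,500 × 18% = ₹20,430

₹22,510 > ₹20,430, so the regular income tax governs.

₹22,510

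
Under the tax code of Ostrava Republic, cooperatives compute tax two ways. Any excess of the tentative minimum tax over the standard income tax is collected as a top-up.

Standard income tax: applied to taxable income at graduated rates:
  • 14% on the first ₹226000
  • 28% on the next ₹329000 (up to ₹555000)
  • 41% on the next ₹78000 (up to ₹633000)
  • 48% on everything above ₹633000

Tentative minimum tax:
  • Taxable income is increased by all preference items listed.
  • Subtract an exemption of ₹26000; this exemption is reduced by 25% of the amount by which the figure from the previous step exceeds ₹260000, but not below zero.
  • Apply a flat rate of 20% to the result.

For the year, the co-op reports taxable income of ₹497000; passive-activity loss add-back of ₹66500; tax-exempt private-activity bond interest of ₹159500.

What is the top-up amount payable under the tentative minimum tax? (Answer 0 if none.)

Standard income tax:
  ₹226000 × 14% = ₹31640
  ₹271000 × 28% = ₹75880
  → ₹107520

Tentative minimum tax:
  Adjusted income: ₹497000 + ₹66500 + ₹159500 = ₹723000
  Exemption: 25% × (₹723000 − ₹260000) = ₹115750 ≥ ₹26000, so the exemption is fully phased out
  Base: ₹723000 − ₹0 = ₹723000
  ₹723000 × 20% = ₹144600

Excess of tentative minimum tax over standard income tax: ₹144600 − ₹107520 = ₹37080.

₹37080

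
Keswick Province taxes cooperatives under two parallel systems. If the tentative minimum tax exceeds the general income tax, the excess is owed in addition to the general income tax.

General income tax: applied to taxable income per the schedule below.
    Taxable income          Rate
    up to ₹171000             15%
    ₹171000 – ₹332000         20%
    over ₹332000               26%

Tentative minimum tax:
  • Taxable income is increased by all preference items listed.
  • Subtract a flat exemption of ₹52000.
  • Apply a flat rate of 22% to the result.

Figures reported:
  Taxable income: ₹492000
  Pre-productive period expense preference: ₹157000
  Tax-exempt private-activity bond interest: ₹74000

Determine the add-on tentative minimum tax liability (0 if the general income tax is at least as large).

₹48170

General income tax:
  ₹171000 × 15% = ₹25650
  ₹161000 × 20% = ₹32200
  ₹160000 × 26% = ₹41600
  → ₹99450

Tentative minimum tax:
  Adjusted income: ₹492000 + ₹157000 + ₹74000 = ₹723000
  Less exemption ₹52000 → base ₹671000
  ₹671000 × 22% = ₹147620

Excess of tentative minimum tax over general income tax: ₹147620 − ₹99450 = ₹48170.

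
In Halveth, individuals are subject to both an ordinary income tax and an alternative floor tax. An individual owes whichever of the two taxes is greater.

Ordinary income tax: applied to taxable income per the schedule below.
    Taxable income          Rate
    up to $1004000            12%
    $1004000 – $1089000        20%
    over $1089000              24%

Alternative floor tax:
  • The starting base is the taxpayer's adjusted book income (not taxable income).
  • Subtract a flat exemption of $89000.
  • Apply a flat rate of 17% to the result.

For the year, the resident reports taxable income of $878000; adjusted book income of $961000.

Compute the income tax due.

Alternative floor tax:
  Base (adjusted book income): $961000
  Less exemption $89000 → base $872000
  $872000 × 17% = $148240

Ordinary income tax:
  $878000 × 12% = $105360

$148240 > $105360, so the alternative floor tax is the binding amount.

$148240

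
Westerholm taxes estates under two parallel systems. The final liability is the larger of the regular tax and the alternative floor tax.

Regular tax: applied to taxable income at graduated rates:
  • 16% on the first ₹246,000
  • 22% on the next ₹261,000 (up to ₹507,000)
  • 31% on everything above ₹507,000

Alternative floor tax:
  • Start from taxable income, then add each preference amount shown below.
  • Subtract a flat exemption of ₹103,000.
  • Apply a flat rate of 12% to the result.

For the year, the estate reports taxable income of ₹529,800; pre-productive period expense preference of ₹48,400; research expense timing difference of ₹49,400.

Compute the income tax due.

₹103,848

Regular tax:
  ₹246,000 × 16% = ₹39,360
  ₹261,000 × 22% = ₹57,420
  ₹22,800 × 31% = ₹7,068
  → ₹103,848

Alternative floor tax:
  Adjusted income: ₹529,800 + ₹48,400 + ₹49,400 = ₹627,600
  Less exemption ₹103,000 → base ₹524,600
  ₹524,600 × 12% = ₹62,952

₹103,848 > ₹62,952, so the regular tax governs.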